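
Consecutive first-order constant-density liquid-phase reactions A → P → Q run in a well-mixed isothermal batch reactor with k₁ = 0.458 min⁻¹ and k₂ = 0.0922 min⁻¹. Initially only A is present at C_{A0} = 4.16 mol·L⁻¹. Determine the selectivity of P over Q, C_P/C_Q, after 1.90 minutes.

For first-order series with pure A initially, C_P(t) = k₁C_{A0}/(k₂−k₁)·(e^(−k₁t) − e^(−k₂t)).
e^(−k₁t) = e^(−0.458×1.90) = e^(−0.8702) = 0.4189; e^(−k₂t) = e^(−0.1752) = 0.8393.
C_P = 0.458×4.16/(0.0922−0.458) × (0.4189−0.8393) = (-5.209)×(-0.4204) = 2.190 mol·L⁻¹.
C_A = C_{A0}e^(−k₁t) = 1.742 mol·L⁻¹, so C_Q = C_{A0}−C_A−C_P = 0.2276 mol·L⁻¹; C_P/C_Q = 9.62.

9.62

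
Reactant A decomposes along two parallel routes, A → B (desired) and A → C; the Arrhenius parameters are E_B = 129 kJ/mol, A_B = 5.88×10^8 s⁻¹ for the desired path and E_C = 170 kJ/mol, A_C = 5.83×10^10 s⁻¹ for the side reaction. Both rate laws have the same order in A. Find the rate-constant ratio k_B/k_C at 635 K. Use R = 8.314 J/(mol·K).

Since both paths have the same order in A, the concentration cancels and S_{B/C} = k_B/k_C = (A_B/A_C)·exp[(E_C−E_B)/(RT)].
(E_C−E_B)/(RT) = (170−129)×10³/(8.314×635) = 41000/5279 = 7.766.
k_B/k_C = (5.88×10^8/5.83×10^10)·exp(7.766) = 0.01009 × 2359 = 23.8.

23.8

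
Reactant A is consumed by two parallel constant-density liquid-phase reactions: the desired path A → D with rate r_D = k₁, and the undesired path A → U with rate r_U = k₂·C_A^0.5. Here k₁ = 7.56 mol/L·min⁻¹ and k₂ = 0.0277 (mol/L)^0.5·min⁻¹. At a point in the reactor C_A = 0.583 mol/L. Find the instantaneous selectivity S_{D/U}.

S_{D/U} = r_D/r_U = (k₁)/(k₂·C_A^0.5) = (k₁/k₂)·C_A^-0.5.
= (7.56) / (0.0277×0.5830^0.5) = 7.560/0.02115 = 357.
The undesired path is higher order in A, so low C_A (CSTR or dilute feed) favours D.

357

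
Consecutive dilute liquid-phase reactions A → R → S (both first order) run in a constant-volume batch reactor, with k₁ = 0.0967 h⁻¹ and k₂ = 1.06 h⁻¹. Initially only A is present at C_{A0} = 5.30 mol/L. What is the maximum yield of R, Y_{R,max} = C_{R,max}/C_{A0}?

0.0717

At the optimum, C_{R,max}/C_{A0} = (k₁/k₂)^[k₂/(k₂−k₁)].
= (0.0967/1.06)^(1.06/(1.06−0.0967)) = (0.09123)^(1.100) = 0.07174.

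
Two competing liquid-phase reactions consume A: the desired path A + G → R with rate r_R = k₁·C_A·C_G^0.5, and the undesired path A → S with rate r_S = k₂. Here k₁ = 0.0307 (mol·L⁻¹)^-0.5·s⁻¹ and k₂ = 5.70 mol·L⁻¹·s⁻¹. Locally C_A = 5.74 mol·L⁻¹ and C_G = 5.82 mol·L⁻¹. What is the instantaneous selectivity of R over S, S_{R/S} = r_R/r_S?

0.0746

S_{R/S} = r_R/r_S = (k₁·C_A·C_G^0.5)/(k₂) = (k₁/k₂)·C_A·C_G^0.5.
= (0.0307×5.740×5.820^0.5) / (5.70) = 0.4251/5.700 = 0.0746.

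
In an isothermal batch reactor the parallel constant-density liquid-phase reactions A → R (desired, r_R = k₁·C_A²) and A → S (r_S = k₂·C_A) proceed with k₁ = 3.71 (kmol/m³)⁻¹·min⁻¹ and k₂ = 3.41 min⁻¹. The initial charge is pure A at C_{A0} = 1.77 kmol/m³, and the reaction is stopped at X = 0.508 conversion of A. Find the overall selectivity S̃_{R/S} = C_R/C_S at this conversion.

C_A = C_{A0}(1−X) = 0.8708 kmol/m³.
Along a PFR/batch, dC_S/dC_A = −r_S/(r_R+r_S) = −k₂/(k₂+k₁·C_A).
Integrating from C_{A0} to C_A: C_S = (3.41/3.71)·ln[(3.41+3.71·1.77)/(3.41+3.71·0.871)] = 0.9191·ln(9.977/6.641) = 0.3741 kmol/m³.
Then C_R = (C_{A0}−C_A) − C_S = 0.8992 − 0.3741 = 0.5251 kmol/m³.
S̃_{R/S} = C_R/C_S = 0.5251/0.3741 = 1.40.

1.40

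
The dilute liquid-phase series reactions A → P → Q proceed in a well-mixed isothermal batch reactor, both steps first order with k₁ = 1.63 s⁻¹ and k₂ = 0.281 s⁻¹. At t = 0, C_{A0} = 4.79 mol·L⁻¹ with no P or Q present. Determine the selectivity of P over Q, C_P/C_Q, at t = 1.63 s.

2.71

For first-order series with pure A initially, C_P(t) = k₁C_{A0}/(k₂−k₁)·(e^(−k₁t) − e^(−k₂t)).
e^(−k₁t) = e^(−1.63×1.63) = e^(−2.657) = 0.07017; e^(−k₂t) = e^(−0.4580) = 0.6325.
C_P = 1.63×4.79/(0.281−1.63) × (0.07017−0.6325) = (-5.788)×(-0.5624) = 3.255 mol·L⁻¹.
C_A = C_{A0}e^(−k₁t) = 0.3361 mol·L⁻¹, so C_Q = C_{A0}−C_A−C_P = 1.199 mol·L⁻¹; C_P/C_Q = 2.71.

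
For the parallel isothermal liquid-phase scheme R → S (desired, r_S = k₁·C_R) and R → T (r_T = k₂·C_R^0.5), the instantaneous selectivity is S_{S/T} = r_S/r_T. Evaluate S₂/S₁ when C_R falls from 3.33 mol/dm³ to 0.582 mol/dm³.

0.418

S_{S/T} = (k₁/k₂)·C_R^0.5, so S₂/S₁ = (C_{R,2}/C_{R,1})^0.5.
= (0.582/3.33)^0.5 = (0.1748)^0.5 = 0.418.
Selectivity toward S falls as C_R falls — high-concentration operation is favoured.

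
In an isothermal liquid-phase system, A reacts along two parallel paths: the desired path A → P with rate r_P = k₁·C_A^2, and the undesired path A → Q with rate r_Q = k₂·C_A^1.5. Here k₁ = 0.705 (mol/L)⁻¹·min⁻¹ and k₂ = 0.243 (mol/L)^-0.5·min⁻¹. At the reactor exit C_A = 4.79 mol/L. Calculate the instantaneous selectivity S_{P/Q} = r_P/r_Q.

6.35

S_{P/Q} = r_P/r_Q = (k₁·C_A^2)/(k₂·C_A^1.5) = (k₁/k₂)·C_A^0.5.
= (0.705×4.790^2) / (0.243×4.790^1.5) = 16.18/2.547 = 6.35.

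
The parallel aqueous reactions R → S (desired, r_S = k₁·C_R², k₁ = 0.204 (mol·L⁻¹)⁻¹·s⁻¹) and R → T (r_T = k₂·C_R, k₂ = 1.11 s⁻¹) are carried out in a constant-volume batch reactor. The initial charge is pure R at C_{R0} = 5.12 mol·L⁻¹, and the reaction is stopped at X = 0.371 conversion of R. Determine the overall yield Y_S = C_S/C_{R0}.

0.160

C_R = C_{R0}(1−X) = 3.220 mol·L⁻¹.
Along a PFR/batch, dC_T/dC_R = −r_T/(r_S+r_T) = −k₂/(k₂+k₁·C_R).
Integrating from C_{R0} to C_R: C_T = (1.11/0.204)·ln[(1.11+0.204·5.12)/(1.11+0.204·3.22)] = 5.441·ln(2.154/1.767) = 1.079 mol·L⁻¹.
Then C_S = (C_{R0}−C_R) − C_T = 1.900 − 1.079 = 0.8207 mol·L⁻¹.
Y_S = C_S/C_{R0} = 0.8207/5.12 = 0.160.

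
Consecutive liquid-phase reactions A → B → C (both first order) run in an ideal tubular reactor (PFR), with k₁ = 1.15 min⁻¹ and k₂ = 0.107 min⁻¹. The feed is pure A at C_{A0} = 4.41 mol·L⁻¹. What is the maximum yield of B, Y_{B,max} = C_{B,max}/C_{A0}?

0.784

For a first-order series the maximum intermediate yield is C_{B,max}/C_{A0} = (k₁/k₂)^[k₂/(k₂−k₁)].
= (1.15/0.107)^(0.107/(0.107−1.15)) = (10.75)^(-0.1026) = 0.7838.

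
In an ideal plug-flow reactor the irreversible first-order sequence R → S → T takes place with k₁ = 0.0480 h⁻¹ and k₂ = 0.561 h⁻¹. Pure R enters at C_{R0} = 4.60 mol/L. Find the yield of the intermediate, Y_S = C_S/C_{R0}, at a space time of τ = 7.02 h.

0.0650

The intermediate concentration in a first-order A→B→C sequence is C_S = k₁C_{R0}(e^(−k₁τ) − e^(−k₂τ))/(k₂−k₁).
e^(−k₁τ) = e^(−0.0480×7.02) = e^(−0.3370) = 0.7139; e^(−k₂τ) = e^(−3.938) = 0.01948.
C_S = 0.0480×4.60/(0.561−0.0480) × (0.7139−0.01948) = 0.4304×0.6945 = 0.2989 mol/L.
Y_S = C_S/C_{R0} = 0.2989/4.60 = 0.0650.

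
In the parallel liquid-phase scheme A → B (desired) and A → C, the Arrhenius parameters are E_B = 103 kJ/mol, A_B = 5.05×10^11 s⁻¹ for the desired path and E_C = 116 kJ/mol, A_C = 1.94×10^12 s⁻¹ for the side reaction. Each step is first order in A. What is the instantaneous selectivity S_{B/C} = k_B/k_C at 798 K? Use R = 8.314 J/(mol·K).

k_B/k_C = (A_B/A_C)·exp[−(E_B−E_C)/(RT)] = (A_B/A_C)·exp[(E_C−E_B)/(RT)].
(E_C−E_B)/(RT) = (116−103)×10³/(8.314×798) = 13000/6635 = 1.959.
k_B/k_C = (5.05×10^11/1.94×10^12)·exp(1.959) = 0.2603 × 7.095 = 1.85.
Since E_B < E_C, lowering the temperature improves selectivity toward B.

1.85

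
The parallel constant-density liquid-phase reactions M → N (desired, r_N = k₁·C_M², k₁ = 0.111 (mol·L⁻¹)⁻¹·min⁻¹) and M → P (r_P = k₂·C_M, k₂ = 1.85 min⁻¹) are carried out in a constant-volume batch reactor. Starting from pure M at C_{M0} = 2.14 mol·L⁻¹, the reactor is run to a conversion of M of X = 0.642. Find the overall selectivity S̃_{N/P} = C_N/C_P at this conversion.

C_M = C_{M0}(1−X) = 0.7661 mol·L⁻¹.
Along a PFR/batch, dC_P/dC_M = −r_P/(r_N+r_P) = −k₂/(k₂+k₁·C_M).
Integrating from C_{M0} to C_M: C_P = (1.85/0.111)·ln[(1.85+0.111·2.14)/(1.85+0.111·0.766)] = 16.67·ln(2.088/1.935) = 1.264 mol·L⁻¹.
Then C_N = (C_{M0}−C_M) − C_P = 1.374 − 1.264 = 0.1096 mol·L⁻¹.
S̃_{N/P} = C_N/C_P = 0.1096/1.264 = 0.0867.

0.0867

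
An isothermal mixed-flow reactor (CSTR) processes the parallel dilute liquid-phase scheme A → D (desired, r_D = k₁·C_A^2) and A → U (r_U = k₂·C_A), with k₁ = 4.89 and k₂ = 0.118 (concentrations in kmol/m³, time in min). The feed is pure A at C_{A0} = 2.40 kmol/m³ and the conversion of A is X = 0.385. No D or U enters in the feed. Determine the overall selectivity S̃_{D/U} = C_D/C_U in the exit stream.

Exit C_A = C_{A0}(1−X) = 2.40×0.615 = 1.476 kmol/m³.
In a CSTR the entire volume is at exit conditions, so r_D = 4.89×1.476^2 = 10.65 and r_U = 0.118×1.476 = 0.1742.
Overall selectivity = C_D/C_U = r_Dτ/(r_Uτ) = r_D/r_U = 61.2.

61.2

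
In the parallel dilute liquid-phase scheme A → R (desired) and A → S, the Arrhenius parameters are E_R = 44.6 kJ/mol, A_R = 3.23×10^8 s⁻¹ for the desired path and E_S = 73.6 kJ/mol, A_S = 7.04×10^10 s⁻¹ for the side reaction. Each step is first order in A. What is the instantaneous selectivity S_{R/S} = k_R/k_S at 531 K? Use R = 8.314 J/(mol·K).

3.27

With equal orders, S_{R/S} = k_R/k_S = (A_R/A_S)·exp[(E_S−E_R)/(RT)].
(E_S−E_R)/(RT) = (73.6−44.6)×10³/(8.314×531) = 29000/4415 = 6.569.
k_R/k_S = (3.23×10^8/7.04×10^10)·exp(6.569) = 0.004588 × 712.6 = 3.27.
Since E_R < E_S, lowering the temperature improves selectivity toward R.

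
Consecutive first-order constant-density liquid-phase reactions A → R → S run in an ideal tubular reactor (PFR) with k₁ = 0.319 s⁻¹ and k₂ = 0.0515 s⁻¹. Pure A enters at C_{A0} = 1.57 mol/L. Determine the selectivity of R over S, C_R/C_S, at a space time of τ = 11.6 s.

1.80

Solving the coupled first-order balances gives C_R(τ) = [k₁/(k₂−k₁)]·C_{A0}·(e^(−k₁τ) − e^(−k₂τ)).
e^(−k₁τ) = e^(−0.319×11.6) = e^(−3.700) = 0.02471; e^(−k₂τ) = e^(−0.5974) = 0.5502.
C_R = 0.319×1.57/(0.0515−0.319) × (0.02471−0.5502) = (-1.872)×(-0.5255) = 0.9839 mol/L.
C_A = C_{A0}e^(−k₁τ) = 0.03880 mol/L, so C_S = C_{A0}−C_A−C_R = 0.5473 mol/L; C_R/C_S = 1.80.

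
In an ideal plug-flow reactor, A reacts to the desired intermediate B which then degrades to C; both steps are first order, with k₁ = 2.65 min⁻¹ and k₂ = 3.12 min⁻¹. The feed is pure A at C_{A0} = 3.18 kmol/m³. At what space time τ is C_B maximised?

0.347 min

The intermediate peaks when r₁ = r₂, i.e. k₁e^(−k₁τ) = k₂e^(−k₂τ), giving τ_opt = ln(k₂/k₁)/(k₂−k₁).
= ln(3.12/2.65)/(3.12−2.65) = ln(1.177)/0.4700 = 0.1633/0.4700 = 0.347 min.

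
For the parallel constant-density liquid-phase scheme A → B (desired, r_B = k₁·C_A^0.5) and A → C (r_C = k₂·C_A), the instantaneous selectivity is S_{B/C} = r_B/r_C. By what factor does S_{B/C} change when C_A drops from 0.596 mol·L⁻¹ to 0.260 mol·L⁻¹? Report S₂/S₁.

S_{B/C} = (k₁/k₂)·C_A^-0.5, so S₂/S₁ = (C_{A,2}/C_{A,1})^-0.5.
= (0.260/0.596)^(-0.5) = (0.4362)^(-0.5) = 1.51.

1.51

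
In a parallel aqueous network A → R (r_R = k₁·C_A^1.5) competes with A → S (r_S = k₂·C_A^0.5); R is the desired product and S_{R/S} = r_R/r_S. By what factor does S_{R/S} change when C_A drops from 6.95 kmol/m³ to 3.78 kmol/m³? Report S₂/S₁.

0.544

S_{R/S} = (k₁/k₂)·C_A, so S₂/S₁ = (C_{A,2}/C_{A,1}).
= 3.78/6.95 = 0.544.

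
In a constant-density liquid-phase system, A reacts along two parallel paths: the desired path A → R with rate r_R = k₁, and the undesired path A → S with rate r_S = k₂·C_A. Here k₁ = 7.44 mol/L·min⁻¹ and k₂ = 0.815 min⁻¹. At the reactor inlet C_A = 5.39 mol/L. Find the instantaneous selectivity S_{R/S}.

S_{R/S} = r_R/r_S = (k₁)/(k₂·C_A) = (k₁/k₂)·C_A⁻¹.
= (7.44) / (0.815×5.390) = 7.440/4.393 = 1.69.

1.69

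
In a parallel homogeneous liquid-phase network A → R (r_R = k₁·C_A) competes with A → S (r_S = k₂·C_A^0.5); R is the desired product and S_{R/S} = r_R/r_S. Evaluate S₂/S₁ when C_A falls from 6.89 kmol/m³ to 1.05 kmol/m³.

S_{R/S} = (k₁/k₂)·C_A^0.5, so S₂/S₁ = (C_{A,2}/C_{A,1})^0.5.
= (1.05/6.89)^0.5 = (0.1524)^0.5 = 0.390.

0.390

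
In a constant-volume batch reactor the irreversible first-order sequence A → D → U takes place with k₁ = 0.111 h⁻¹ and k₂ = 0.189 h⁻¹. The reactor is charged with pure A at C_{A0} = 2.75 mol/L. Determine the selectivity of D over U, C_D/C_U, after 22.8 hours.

0.114

The intermediate concentration in a first-order A→B→C sequence is C_D = k₁C_{A0}(e^(−k₁t) − e^(−k₂t))/(k₂−k₁).
e^(−k₁t) = e^(−0.111×22.8) = e^(−2.531) = 0.07960; e^(−k₂t) = e^(−4.309) = 0.01344.
C_D = 0.111×2.75/(0.189−0.111) × (0.07960−0.01344) = 3.913×0.06615 = 0.2589 mol/L.
C_A = C_{A0}e^(−k₁t) = 0.2189 mol/L, so C_U = C_{A0}−C_A−C_D = 2.272 mol/L; C_D/C_U = 0.114.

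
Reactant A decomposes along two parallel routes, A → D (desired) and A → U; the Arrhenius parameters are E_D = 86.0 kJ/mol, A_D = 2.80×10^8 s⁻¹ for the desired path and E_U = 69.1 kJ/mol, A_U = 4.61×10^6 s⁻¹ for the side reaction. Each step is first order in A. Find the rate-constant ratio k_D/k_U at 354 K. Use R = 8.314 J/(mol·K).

0.195

Since both paths have the same order in A, the concentration cancels and S_{D/U} = k_D/k_U = (A_D/A_U)·exp[(E_U−E_D)/(RT)].
(E_U−E_D)/(RT) = (69.1−86.0)×10³/(8.314×354) = -16900/2943 = -5.742.
k_D/k_U = (2.80×10^8/4.61×10^6)·exp(-5.742) = 60.74 × 0.003208 = 0.195.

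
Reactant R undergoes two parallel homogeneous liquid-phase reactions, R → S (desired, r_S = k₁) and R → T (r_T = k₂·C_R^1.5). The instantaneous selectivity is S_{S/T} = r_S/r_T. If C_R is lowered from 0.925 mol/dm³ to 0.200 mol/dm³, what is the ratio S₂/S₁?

S_{S/T} = (k₁/k₂)·C_R^-1.5, so S₂/S₁ = (C_{R,2}/C_{R,1})^-1.5.
= (0.200/0.925)^(-1.5) = (0.2162)^(-1.5) = 9.95.
Selectivity toward S rises as C_R falls — low-concentration operation is favoured.

9.95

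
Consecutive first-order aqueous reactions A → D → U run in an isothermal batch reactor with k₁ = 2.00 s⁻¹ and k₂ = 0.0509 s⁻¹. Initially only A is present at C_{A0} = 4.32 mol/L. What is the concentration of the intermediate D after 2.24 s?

Solving the coupled first-order balances gives C_D(t) = [k₁/(k₂−k₁)]·C_{A0}·(e^(−k₁t) − e^(−k₂t)).
e^(−k₁t) = e^(−2.00×2.24) = e^(−4.480) = 0.01133; e^(−k₂t) = e^(−0.1140) = 0.8922.
C_D = 2.00×4.32/(0.0509−2.00) × (0.01133−0.8922) = (-4.433)×(-0.8809) = 3.905 mol/L.

3.90 mol/L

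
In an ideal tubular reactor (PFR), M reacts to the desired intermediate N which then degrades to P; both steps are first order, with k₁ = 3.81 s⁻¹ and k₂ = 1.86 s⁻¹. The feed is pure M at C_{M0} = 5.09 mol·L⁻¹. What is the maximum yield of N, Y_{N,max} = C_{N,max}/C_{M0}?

For a first-order series the maximum intermediate yield is C_{N,max}/C_{M0} = (k₁/k₂)^[k₂/(k₂−k₁)].
= (3.81/1.86)^(1.86/(1.86−3.81)) = (2.048)^(-0.9538) = 0.5046.

0.505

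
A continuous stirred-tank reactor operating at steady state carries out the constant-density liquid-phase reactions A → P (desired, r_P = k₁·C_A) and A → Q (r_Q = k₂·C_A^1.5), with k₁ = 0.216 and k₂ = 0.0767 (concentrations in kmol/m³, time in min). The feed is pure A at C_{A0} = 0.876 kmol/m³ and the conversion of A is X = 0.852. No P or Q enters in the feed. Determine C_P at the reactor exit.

0.662 kmol/m³

Exit C_A = C_{A0}(1−X) = 0.876×0.148 = 0.1296 kmol/m³.
A CSTR operates uniformly at the exit composition, giving r_P = 0.02800 and r_Q = 0.003581 (each k·C_A^n at C_A = 0.1296).
Fraction of consumed A going to P: r_P/(r_P+r_Q) = 0.8866.
C_P = 0.8866·C_{A0}·X = 0.8866×0.876×0.852 = 0.662 kmol/m³.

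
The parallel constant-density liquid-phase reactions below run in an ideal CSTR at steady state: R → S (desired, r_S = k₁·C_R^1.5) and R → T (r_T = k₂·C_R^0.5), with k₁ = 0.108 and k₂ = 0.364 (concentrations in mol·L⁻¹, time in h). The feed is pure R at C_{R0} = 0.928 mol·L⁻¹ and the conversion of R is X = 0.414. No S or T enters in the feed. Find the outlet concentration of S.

0.0534 mol·L⁻¹

Exit C_R = C_{R0}(1−X) = 0.928×0.586 = 0.5438 mol·L⁻¹.
A CSTR operates uniformly at the exit composition, giving r_S = 0.04331 and r_T = 0.2684 (each k·C_R^n at C_R = 0.5438).
Fraction of consumed R going to S: r_S/(r_S+r_T) = 0.1389.
C_S = 0.1389·C_{R0}·X = 0.1389×0.928×0.414 = 0.0534 mol·L⁻¹.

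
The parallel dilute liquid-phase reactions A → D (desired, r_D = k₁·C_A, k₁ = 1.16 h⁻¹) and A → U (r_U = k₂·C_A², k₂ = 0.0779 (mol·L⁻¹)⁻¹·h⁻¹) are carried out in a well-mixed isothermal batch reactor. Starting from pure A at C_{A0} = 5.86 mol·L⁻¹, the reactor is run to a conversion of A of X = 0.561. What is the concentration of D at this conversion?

2.57 mol·L⁻¹

C_A = C_{A0}(1−X) = 2.573 mol·L⁻¹.
Along a PFR/batch, dC_D/dC_A = −r_D/(r_D+r_U) = −k₁/(k₁+k₂·C_A).
Integrating from C_{A0} to C_A: C_D = (1.16/0.0779)·ln[(1.16+0.0779·5.86)/(1.16+0.0779·2.57)] = 14.89·ln(1.616/1.360) = 2.568 mol·L⁻¹.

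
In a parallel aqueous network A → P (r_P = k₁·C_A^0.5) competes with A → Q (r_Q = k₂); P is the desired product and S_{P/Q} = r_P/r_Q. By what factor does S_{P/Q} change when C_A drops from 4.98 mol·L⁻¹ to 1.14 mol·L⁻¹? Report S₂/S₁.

0.478

S_{P/Q} = (k₁/k₂)·C_A^0.5, so S₂/S₁ = (C_{A,2}/C_{A,1})^0.5.
= (1.14/4.98)^0.5 = (0.2289)^0.5 = 0.478.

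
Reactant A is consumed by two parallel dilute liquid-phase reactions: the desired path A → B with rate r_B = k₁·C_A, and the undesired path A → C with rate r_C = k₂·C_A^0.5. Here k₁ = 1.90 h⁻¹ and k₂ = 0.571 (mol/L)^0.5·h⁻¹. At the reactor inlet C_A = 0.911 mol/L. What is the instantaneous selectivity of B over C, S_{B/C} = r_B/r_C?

3.18

S_{B/C} = r_B/r_C = (k₁·C_A)/(k₂·C_A^0.5) = (k₁/k₂)·C_A^0.5.
= (1.90×0.9110) / (0.571×0.9110^0.5) = 1.731/0.5450 = 3.18.
Since the desired path is higher order in A, keeping C_A high (PFR or concentrated feed) favours B.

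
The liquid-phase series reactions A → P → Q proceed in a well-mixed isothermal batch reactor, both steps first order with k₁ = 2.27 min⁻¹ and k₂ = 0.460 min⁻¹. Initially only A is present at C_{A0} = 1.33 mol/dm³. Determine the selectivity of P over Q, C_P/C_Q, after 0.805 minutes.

Solving the coupled first-order balances gives C_P(t) = [k₁/(k₂−k₁)]·C_{A0}·(e^(−k₁t) − e^(−k₂t)).
e^(−k₁t) = e^(−2.27×0.805) = e^(−1.827) = 0.1608; e^(−k₂t) = e^(−0.3703) = 0.6905.
C_P = 2.27×1.33/(0.460−2.27) × (0.1608−0.6905) = (-1.668)×(-0.5297) = 0.8835 mol/dm³.
C_A = C_{A0}e^(−k₁t) = 0.2139 mol/dm³, so C_Q = C_{A0}−C_A−C_P = 0.2326 mol/dm³; C_P/C_Q = 3.80.

3.80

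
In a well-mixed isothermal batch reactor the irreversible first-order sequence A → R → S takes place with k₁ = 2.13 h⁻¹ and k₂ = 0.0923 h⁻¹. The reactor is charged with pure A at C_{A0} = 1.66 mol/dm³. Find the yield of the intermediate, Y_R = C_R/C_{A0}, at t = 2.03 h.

For first-order series with pure A initially, C_R(t) = k₁C_{A0}/(k₂−k₁)·(e^(−k₁t) − e^(−k₂t)).
e^(−k₁t) = e^(−2.13×2.03) = e^(−4.324) = 0.01325; e^(−k₂t) = e^(−0.1874) = 0.8291.
C_R = 2.13×1.66/(0.0923−2.13) × (0.01325−0.8291) = (-1.735)×(-0.8159) = 1.416 mol/dm³.
Y_R = C_R/C_{A0} = 1.416/1.66 = 0.853.

0.853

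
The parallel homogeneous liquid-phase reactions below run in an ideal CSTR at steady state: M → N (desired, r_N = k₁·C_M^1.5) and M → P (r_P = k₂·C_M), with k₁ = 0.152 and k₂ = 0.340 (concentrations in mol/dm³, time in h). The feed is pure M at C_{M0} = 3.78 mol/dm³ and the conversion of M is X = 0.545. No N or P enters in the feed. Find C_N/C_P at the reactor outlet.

Exit C_M = C_{M0}(1−X) = 3.78×0.455 = 1.720 mol/dm³.
Rates in a CSTR are evaluated at the outlet concentration: r_N = 0.152×1.720^1.5 = 0.3428, r_P = 0.340×1.720 = 0.5848.
Overall selectivity = C_N/C_P = r_Nτ/(r_Pτ) = r_N/r_P = 0.586.

0.586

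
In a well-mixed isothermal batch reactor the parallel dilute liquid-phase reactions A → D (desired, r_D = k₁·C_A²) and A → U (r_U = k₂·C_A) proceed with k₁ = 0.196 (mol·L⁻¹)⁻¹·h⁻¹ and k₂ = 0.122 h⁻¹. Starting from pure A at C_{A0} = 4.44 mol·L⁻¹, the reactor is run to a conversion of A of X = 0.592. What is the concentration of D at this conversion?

C_A = C_{A0}(1−X) = 1.812 mol·L⁻¹.
Along a PFR/batch, dC_U/dC_A = −r_U/(r_D+r_U) = −k₂/(k₂+k₁·C_A).
Integrating from C_{A0} to C_A: C_U = (0.122/0.196)·ln[(0.122+0.196·4.44)/(0.122+0.196·1.81)] = 0.6224·ln(0.9922/0.4771) = 0.4558 mol·L⁻¹.
Then C_D = (C_{A0}−C_A) − C_U = 2.628 − 0.4558 = 2.173 mol·L⁻¹.

2.17 mol·L⁻¹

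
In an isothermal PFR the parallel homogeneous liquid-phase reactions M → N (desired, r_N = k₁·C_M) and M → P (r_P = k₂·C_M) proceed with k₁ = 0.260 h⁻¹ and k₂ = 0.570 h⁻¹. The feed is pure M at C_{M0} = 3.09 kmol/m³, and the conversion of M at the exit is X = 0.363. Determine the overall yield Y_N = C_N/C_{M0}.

C_M = C_{M0}(1−X) = 1.968 kmol/m³.
Both paths are first order in M, so the instantaneous fraction to N is constant: dC_N/d(−C_M) = k₁/(k₁+k₂) = 0.3133.
C_N = 0.3133·(C_{M0}−C_M) = 0.3133×1.122 = 0.351 kmol/m³.
Y_N = C_N/C_{M0} = 0.3514/3.09 = 0.114.

0.114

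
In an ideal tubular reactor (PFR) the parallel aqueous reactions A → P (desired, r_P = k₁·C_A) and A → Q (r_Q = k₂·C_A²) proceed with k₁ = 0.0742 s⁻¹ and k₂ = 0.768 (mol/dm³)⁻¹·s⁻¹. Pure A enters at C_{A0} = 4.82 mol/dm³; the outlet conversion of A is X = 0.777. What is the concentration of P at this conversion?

0.139 mol/dm³

C_A = C_{A0}(1−X) = 1.075 mol/dm³.
Along a PFR/batch, dC_P/dC_A = −r_P/(r_P+r_Q) = −k₁/(k₁+k₂·C_A).
Integrating from C_{A0} to C_A: C_P = (0.0742/0.768)·ln[(0.0742+0.768·4.82)/(0.0742+0.768·1.07)] = 0.09661·ln(3.776/0.8997) = 0.1386 mol/dm³.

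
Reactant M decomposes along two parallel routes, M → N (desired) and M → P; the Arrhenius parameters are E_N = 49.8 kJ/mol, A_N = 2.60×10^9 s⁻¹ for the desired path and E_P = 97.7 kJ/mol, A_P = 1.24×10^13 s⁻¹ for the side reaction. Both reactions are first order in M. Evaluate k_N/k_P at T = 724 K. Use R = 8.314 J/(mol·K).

k_N/k_P = (A_N/A_P)·exp[−(E_N−E_P)/(RT)] = (A_N/A_P)·exp[(E_P−E_N)/(RT)].
(E_P−E_N)/(RT) = (97.7−49.8)×10³/(8.314×724) = 47900/6019 = 7.958.
k_N/k_P = (2.60×10^9/1.24×10^13)·exp(7.958) = 2.097×10^-4 × 2857 = 0.599.
Since E_N < E_P, lowering the temperature improves selectivity toward N.

0.599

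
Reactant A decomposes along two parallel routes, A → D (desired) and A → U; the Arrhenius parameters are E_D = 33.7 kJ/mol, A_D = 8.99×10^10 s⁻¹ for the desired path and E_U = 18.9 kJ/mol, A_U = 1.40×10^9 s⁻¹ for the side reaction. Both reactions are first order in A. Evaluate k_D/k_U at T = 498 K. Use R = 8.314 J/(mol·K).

k_D/k_U = (A_D/A_U)·exp[−(E_D−E_U)/(RT)] = (A_D/A_U)·exp[(E_U−E_D)/(RT)].
(E_U−E_D)/(RT) = (18.9−33.7)×10³/(8.314×498) = -14800/4140 = -3.575.
k_D/k_U = (8.99×10^10/1.40×10^9)·exp(-3.575) = 64.21 × 0.02803 = 1.80.
Since E_D > E_U, raising the temperature improves selectivity toward D.

1.80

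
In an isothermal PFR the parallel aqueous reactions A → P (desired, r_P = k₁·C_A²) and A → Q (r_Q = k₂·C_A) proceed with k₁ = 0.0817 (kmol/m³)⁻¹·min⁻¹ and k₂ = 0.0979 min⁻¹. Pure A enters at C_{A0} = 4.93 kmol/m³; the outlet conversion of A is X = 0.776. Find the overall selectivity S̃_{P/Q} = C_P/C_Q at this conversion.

2.26

C_A = C_{A0}(1−X) = 1.104 kmol/m³.
Along a PFR/batch, dC_Q/dC_A = −r_Q/(r_P+r_Q) = −k₂/(k₂+k₁·C_A).
Integrating from C_{A0} to C_A: C_Q = (0.0979/0.0817)·ln[(0.0979+0.0817·4.93)/(0.0979+0.0817·1.10)] = 1.198·ln(0.5007/0.1881) = 1.173 kmol/m³.
Then C_P = (C_{A0}−C_A) − C_Q = 3.826 − 1.173 = 2.653 kmol/m³.
S̃_{P/Q} = C_P/C_Q = 2.653/1.173 = 2.26.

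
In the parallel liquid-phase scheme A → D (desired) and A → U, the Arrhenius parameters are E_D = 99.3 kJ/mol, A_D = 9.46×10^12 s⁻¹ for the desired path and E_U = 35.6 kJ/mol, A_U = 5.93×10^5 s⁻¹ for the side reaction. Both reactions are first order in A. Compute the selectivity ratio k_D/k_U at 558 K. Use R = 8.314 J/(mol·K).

17.4

With equal orders, S_{D/U} = k_D/k_U = (A_D/A_U)·exp[(E_U−E_D)/(RT)].
(E_U−E_D)/(RT) = (35.6−99.3)×10³/(8.314×558) = -63700/4639 = -13.73.
k_D/k_U = (9.46×10^12/5.93×10^5)·exp(-13.73) = 1.595×10^7 × 1.088×10^-6 = 17.4.
Since E_D > E_U, raising the temperature improves selectivity toward D.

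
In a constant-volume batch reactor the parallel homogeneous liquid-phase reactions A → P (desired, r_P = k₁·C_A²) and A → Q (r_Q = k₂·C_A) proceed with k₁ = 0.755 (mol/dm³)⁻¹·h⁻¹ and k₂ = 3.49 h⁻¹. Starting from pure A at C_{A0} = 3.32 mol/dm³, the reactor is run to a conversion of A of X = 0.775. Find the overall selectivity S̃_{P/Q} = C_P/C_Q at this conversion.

C_A = C_{A0}(1−X) = 0.7470 mol/dm³.
Along a PFR/batch, dC_Q/dC_A = −r_Q/(r_P+r_Q) = −k₂/(k₂+k₁·C_A).
Integrating from C_{A0} to C_A: C_Q = (3.49/0.755)·ln[(3.49+0.755·3.32)/(3.49+0.755·0.747)] = 4.623·ln(5.997/4.054) = 1.810 mol/dm³.
Then C_P = (C_{A0}−C_A) − C_Q = 2.573 − 1.810 = 0.7633 mol/dm³.
S̃_{P/Q} = C_P/C_Q = 0.7633/1.810 = 0.422.

0.422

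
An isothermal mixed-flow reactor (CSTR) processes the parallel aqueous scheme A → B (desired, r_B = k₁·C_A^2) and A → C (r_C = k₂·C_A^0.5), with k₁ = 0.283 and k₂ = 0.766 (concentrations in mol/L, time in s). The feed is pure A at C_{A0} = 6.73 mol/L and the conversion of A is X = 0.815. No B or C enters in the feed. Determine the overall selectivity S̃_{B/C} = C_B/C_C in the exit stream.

Exit C_A = C_{A0}(1−X) = 6.73×0.185 = 1.245 mol/L.
Rates in a CSTR are evaluated at the outlet concentration: r_B = 0.283×1.245^2 = 0.4387, r_C = 0.766×1.245^0.5 = 0.8547.
Overall selectivity = C_B/C_C = r_Bτ/(r_Cτ) = r_B/r_C = 0.513.

0.513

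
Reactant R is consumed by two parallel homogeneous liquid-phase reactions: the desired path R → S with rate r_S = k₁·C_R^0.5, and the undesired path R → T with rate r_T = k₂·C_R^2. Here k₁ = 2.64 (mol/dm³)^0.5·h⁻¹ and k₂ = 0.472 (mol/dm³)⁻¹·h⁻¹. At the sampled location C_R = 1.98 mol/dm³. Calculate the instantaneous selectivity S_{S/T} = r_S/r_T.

2.01

S_{S/T} = r_S/r_T = (k₁·C_R^0.5)/(k₂·C_R^2) = (k₁/k₂)·C_R^-1.5.
= (2.64×1.980^0.5) / (0.472×1.980^2) = 3.715/1.850 = 2.01.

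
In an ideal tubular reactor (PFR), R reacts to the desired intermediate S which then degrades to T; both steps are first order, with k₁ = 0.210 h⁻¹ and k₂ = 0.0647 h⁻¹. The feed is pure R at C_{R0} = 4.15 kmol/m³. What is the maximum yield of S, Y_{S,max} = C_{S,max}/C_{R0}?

0.592

For a first-order series the maximum intermediate yield is C_{S,max}/C_{R0} = (k₁/k₂)^[k₂/(k₂−k₁)].
= (0.210/0.0647)^(0.0647/(0.0647−0.210)) = (3.246)^(-0.4453) = 0.5920.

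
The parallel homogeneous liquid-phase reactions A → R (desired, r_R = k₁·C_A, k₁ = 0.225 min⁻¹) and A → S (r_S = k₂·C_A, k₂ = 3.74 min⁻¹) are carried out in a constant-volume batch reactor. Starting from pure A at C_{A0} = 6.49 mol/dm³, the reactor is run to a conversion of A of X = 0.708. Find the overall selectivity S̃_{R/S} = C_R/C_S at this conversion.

C_A = C_{A0}(1−X) = 1.895 mol/dm³.
Both paths are first order in A, so the instantaneous fraction to R is constant: dC_R/d(−C_A) = k₁/(k₁+k₂) = 0.05675.
C_R = 0.05675·(C_{A0}−C_A) = 0.05675×4.595 = 0.261 mol/dm³.
C_S = (C_{A0}−C_A)−C_R = 4.334 mol/dm³; S̃_{R/S} = 0.2607/4.334 = 0.0602.

0.0602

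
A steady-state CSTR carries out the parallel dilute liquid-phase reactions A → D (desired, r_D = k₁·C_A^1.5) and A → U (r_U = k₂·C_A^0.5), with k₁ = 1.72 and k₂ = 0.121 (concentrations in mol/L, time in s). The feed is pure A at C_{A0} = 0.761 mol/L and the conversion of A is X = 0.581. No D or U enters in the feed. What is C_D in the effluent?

0.362 mol/L

Exit C_A = C_{A0}(1−X) = 0.761×0.419 = 0.3189 mol/L.
A CSTR operates uniformly at the exit composition, giving r_D = 0.3097 and r_U = 0.06833 (each k·C_A^n at C_A = 0.3189).
Fraction of consumed A going to D: r_D/(r_D+r_U) = 0.8193.
C_D = 0.8193·C_{A0}·X = 0.8193×0.761×0.581 = 0.362 mol/L.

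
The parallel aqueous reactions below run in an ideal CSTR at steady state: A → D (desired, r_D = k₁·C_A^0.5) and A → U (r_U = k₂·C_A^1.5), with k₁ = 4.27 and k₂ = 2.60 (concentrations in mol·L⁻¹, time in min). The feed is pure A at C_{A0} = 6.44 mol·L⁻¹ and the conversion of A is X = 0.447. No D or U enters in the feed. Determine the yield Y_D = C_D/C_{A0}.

0.141

Exit C_A = C_{A0}(1−X) = 6.44×0.553 = 3.561 mol·L⁻¹.
Rates in a CSTR are evaluated at the outlet concentration: r_D = 4.27×3.561^0.5 = 8.058, r_U = 2.60×3.561^1.5 = 17.47.
Fraction of consumed A going to D: r_D/(r_D+r_U) = 0.3156.
C_D = 0.3156·C_{A0}·X = 0.3156×6.44×0.447 = 0.909 mol·L⁻¹; Y_D = C_D/C_{A0} = 0.141.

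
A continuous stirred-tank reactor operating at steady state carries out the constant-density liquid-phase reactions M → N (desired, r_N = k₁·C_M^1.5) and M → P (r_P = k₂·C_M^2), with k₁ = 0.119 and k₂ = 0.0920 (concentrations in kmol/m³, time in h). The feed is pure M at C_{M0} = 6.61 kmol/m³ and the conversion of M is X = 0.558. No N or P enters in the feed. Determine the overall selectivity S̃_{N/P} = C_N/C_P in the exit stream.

0.757

Exit C_M = C_{M0}(1−X) = 6.61×0.442 = 2.922 kmol/m³.
In a CSTR the entire volume is at exit conditions, so r_N = 0.119×2.922^1.5 = 0.5943 and r_P = 0.0920×2.922^2 = 0.7853.
Overall selectivity = C_N/C_P = r_Nτ/(r_Pτ) = r_N/r_P = 0.757.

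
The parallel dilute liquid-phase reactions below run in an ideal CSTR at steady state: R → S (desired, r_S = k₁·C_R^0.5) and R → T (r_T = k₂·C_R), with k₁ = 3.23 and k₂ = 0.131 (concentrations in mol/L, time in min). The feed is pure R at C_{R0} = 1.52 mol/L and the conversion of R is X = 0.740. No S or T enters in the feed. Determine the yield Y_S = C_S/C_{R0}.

0.722

Exit C_R = C_{R0}(1−X) = 1.52×0.260 = 0.3952 mol/L.
In a CSTR the entire volume is at exit conditions, so r_S = 3.23×0.3952^0.5 = 2.031 and r_T = 0.131×0.3952 = 0.05177.
Fraction of consumed R going to S: r_S/(r_S+r_T) = 0.9751.
C_S = 0.9751·C_{R0}·X = 0.9751×1.52×0.740 = 1.10 mol/L; Y_S = C_S/C_{R0} = 0.722.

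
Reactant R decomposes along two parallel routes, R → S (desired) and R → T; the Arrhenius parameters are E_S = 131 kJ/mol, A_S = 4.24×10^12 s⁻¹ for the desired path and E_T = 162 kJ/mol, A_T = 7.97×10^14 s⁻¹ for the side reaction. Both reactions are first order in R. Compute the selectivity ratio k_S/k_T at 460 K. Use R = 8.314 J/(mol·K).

17.6

k_S/k_T = (A_S/A_T)·exp[−(E_S−E_T)/(RT)] = (A_S/A_T)·exp[(E_T−E_S)/(RT)].
(E_T−E_S)/(RT) = (162−131)×10³/(8.314×460) = 31000/3824 = 8.106.
k_S/k_T = (4.24×10^12/7.97×10^14)·exp(8.106) = 0.005320 × 3314 = 17.6.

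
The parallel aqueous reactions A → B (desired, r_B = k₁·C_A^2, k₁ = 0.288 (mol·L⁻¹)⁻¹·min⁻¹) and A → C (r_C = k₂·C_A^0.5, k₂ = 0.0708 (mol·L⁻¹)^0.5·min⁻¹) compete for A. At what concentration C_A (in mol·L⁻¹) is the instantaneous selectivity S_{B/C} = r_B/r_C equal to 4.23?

S_{B/C} = (k₁/k₂)·C_A^1.5 ⇒ C_A = (S·k₂/k₁)^(1/1.5).
= (4.23×0.0708/0.288)^(0.6667) = (1.040)^(0.6667) = 1.03 mol·L⁻¹.

1.03 mol·L⁻¹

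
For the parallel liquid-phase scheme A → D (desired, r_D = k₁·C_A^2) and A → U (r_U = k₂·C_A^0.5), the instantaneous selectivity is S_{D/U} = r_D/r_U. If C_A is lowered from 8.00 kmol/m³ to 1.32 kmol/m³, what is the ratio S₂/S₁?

S_{D/U} = (k₁/k₂)·C_A^1.5, so S₂/S₁ = (C_{A,2}/C_{A,1})^1.5.
= (1.32/8.00)^1.5 = (0.1650)^1.5 = 0.0670.
Selectivity toward D falls as C_A falls — high-concentration operation is favoured.

0.0670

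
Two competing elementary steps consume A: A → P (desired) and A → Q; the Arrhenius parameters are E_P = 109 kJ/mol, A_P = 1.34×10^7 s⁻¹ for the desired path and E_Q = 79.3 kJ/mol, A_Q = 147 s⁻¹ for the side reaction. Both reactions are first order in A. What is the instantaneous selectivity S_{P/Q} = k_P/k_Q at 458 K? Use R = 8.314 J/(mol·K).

With equal orders, S_{P/Q} = k_P/k_Q = (A_P/A_Q)·exp[(E_Q−E_P)/(RT)].
(E_Q−E_P)/(RT) = (79.3−109)×10³/(8.314×458) = -29700/3808 = -7.800.
k_P/k_Q = (1.34×10^7/147)·exp(-7.800) = 91156 × 4.098×10^-4 = 37.4.

37.4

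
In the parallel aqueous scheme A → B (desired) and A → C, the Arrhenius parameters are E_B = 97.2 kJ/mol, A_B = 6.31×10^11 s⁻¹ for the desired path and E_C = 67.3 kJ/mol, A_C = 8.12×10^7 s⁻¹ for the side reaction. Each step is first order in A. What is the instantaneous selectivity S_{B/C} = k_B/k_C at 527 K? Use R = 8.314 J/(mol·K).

k_B/k_C = (A_B/A_C)·exp[−(E_B−E_C)/(RT)] = (A_B/A_C)·exp[(E_C−E_B)/(RT)].
(E_C−E_B)/(RT) = (67.3−97.2)×10³/(8.314×527) = -29900/4381 = -6.824.
k_B/k_C = (6.31×10^11/8.12×10^7)·exp(-6.824) = 7771 × 0.001087 = 8.45.

8.45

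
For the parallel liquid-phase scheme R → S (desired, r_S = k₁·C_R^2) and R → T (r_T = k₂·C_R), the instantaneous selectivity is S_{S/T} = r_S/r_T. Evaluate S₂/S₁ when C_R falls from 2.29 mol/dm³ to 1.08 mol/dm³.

0.472

S_{S/T} = (k₁/k₂)·C_R, so S₂/S₁ = (C_{R,2}/C_{R,1}).
= 1.08/2.29 = 0.472.
Selectivity toward S falls as C_R falls — high-concentration operation is favoured.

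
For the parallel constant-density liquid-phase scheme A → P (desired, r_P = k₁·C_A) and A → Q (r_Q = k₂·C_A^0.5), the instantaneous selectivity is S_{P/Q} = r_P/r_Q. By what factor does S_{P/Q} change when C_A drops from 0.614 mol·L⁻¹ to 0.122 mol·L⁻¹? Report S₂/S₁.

S_{P/Q} = (k₁/k₂)·C_A^0.5, so S₂/S₁ = (C_{A,2}/C_{A,1})^0.5.
= (0.122/0.614)^0.5 = (0.1987)^0.5 = 0.446.

0.446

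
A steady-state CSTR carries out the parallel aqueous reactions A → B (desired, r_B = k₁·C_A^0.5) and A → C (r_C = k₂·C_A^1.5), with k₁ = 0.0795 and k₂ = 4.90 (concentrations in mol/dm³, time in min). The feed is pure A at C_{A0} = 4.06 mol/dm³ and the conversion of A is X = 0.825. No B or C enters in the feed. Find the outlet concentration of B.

Exit C_A = C_{A0}(1−X) = 4.06×0.175 = 0.7105 mol/dm³.
A CSTR operates uniformly at the exit composition, giving r_B = 0.06701 and r_C = 2.935 (each k·C_A^n at C_A = 0.7105).
Fraction of consumed A going to B: r_B/(r_B+r_C) = 0.02233.
C_B = 0.02233·C_{A0}·X = 0.02233×4.06×0.825 = 0.0748 mol/dm³.

0.0748 mol/dm³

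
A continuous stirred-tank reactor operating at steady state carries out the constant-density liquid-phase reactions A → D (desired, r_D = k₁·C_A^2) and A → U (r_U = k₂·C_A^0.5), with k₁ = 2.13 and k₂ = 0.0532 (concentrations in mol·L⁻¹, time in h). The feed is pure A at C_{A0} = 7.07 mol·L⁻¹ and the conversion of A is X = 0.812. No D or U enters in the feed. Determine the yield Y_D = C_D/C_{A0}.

0.799

Exit C_A = C_{A0}(1−X) = 7.07×0.188 = 1.329 mol·L⁻¹.
A CSTR operates uniformly at the exit composition, giving r_D = 3.763 and r_U = 0.06133 (each k·C_A^n at C_A = 1.329).
Fraction of consumed A going to D: r_D/(r_D+r_U) = 0.9840.
C_D = 0.9840·C_{A0}·X = 0.9840×7.07×0.812 = 5.65 mol·L⁻¹; Y_D = C_D/C_{A0} = 0.799.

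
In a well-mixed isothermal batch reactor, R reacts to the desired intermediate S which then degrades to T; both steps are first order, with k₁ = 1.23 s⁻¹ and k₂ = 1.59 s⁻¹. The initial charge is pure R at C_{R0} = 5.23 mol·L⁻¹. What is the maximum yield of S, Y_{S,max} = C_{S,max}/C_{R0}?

For a first-order series the maximum intermediate yield is C_{S,max}/C_{R0} = (k₁/k₂)^[k₂/(k₂−k₁)].
= (1.23/1.59)^(1.59/(1.59−1.23)) = (0.7736)^(4.417) = 0.3218.

0.322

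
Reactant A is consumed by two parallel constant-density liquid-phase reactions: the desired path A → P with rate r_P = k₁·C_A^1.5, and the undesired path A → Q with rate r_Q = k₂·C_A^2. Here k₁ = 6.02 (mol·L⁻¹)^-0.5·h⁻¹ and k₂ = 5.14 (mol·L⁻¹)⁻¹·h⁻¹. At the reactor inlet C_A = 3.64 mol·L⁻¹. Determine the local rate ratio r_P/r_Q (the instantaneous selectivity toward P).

S_{P/Q} = r_P/r_Q = (k₁·C_A^1.5)/(k₂·C_A^2) = (k₁/k₂)·C_A^-0.5.
= (6.02×3.640^1.5) / (5.14×3.640^2) = 41.81/68.10 = 0.614.

0.614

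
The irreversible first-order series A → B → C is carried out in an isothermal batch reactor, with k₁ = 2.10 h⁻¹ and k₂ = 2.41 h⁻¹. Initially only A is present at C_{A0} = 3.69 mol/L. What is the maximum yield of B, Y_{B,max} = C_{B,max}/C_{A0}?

0.343

For a first-order series the maximum intermediate yield is C_{B,max}/C_{A0} = (k₁/k₂)^[k₂/(k₂−k₁)].
= (2.10/2.41)^(2.41/(2.41−2.10)) = (0.8714)^(7.774) = 0.3429.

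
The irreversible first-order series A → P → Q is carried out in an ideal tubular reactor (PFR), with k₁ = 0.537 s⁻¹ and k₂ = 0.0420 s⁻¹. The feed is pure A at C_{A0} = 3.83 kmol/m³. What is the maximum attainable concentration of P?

At the optimum, C_{P,max}/C_{A0} = (k₁/k₂)^[k₂/(k₂−k₁)].
= (0.537/0.0420)^(0.0420/(0.0420−0.537)) = (12.79)^(-0.08485) = 0.8056.
C_{P,max} = 0.8056×3.83 = 3.09 kmol/m³.

3.09 kmol/m³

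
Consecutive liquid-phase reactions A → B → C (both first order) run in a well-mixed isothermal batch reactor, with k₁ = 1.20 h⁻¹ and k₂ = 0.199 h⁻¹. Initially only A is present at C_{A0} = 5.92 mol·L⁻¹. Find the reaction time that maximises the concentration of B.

The intermediate peaks when r₁ = r₂, i.e. k₁e^(−k₁t) = k₂e^(−k₂t), giving t_opt = ln(k₂/k₁)/(k₂−k₁).
= ln(0.199/1.20)/(0.199−1.20) = ln(0.1658)/-1.001 = -1.797/-1.001 = 1.79 h.

1.79 h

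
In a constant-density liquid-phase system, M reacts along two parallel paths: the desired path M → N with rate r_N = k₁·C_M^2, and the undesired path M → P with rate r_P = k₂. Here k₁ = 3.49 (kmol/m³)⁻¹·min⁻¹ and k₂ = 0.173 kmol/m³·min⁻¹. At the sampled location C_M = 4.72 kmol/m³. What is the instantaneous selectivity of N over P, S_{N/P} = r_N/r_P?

S_{N/P} = r_N/r_P = (k₁·C_M^2)/(k₂) = (k₁/k₂)·C_M^2.
= (3.49×4.720^2) / (0.173) = 77.75/0.1730 = 449.
Since the desired path is higher order in M, keeping C_M high (PFR or concentrated feed) favours N.

449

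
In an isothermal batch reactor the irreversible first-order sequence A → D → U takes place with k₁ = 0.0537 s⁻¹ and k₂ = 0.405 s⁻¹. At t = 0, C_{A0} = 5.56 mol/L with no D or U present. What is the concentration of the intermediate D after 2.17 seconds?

For first-order series with pure A initially, C_D(t) = k₁C_{A0}/(k₂−k₁)·(e^(−k₁t) − e^(−k₂t)).
e^(−k₁t) = e^(−0.0537×2.17) = e^(−0.1165) = 0.8900; e^(−k₂t) = e^(−0.8789) = 0.4153.
C_D = 0.0537×5.56/(0.405−0.0537) × (0.8900−0.4153) = 0.8499×0.4747 = 0.4035 mol/L.

0.403 mol/L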